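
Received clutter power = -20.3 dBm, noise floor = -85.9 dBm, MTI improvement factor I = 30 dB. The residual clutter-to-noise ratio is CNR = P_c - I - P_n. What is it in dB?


CNR = -20.3 - 30 - (-85.9) = 35.6 dB

35.6 dB


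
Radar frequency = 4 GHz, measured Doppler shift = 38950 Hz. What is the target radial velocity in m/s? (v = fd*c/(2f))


v = 38950 * 3e8 / (2 * 4000000000.0) = 1460.6 m/s

1460.6 m/s


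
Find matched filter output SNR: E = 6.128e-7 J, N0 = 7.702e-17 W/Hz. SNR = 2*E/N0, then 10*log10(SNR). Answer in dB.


SNR_lin = 2 * 6.128e-7 / 7.702e-17 = 1.591e10
SNR_dB = 10*log10(1.591e10) = 102.0 dB

102.0 dB


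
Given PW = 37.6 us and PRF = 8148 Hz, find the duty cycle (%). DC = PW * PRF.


DC = 37.6e-6 * 8148 * 100 = 30.64%

30.64%


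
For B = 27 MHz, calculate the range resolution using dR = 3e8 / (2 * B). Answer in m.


dR = 3e8 / (2 * 27000000.0) = 5.56 m

5.56 m


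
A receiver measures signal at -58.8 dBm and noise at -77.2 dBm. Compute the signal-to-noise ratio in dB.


SNR = -58.8 - (-77.2) = 18.4 dB

18.4 dB


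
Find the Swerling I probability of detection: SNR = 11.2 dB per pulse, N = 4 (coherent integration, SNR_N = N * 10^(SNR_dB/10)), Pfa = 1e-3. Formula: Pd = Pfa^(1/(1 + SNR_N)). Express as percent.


SNR_lin = 10^(11.2/10) = 13.18257
SNR_N = 4 * 13.18257 = 52.73028
1/(1 + SNR_N) = 1/53.73028 = 0.0186115
Pd = (1e-3)^0.0186115 = 0.87936
Pd = 87.9%

87.9%


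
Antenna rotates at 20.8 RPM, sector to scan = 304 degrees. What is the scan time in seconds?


t = 304 / (20.8 * 360) * 60 = 2.44 s

2.44 s


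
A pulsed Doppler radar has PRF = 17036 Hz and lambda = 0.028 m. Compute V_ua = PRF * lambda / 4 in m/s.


V_ua = 17036 * 0.028 / 4 = 119.3 m/s

119.3 m/s


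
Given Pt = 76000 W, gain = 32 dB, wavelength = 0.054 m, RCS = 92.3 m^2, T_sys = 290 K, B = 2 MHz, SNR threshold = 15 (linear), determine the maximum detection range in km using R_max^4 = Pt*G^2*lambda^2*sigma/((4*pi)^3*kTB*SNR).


G_lin = 10^(32/10) = 1584.893192
R^4 = 76000 * 1584.893192^2 * 0.054^2 * 92.3 / ((4*pi)^3 * 1.38e-23 * 290 * 2000000.0 * 15)
R^4 = 2.15663e20 m^4
R_max = (2.15663e20)^(1/4) = 121183.6 m = 121.2 km

121.2 km


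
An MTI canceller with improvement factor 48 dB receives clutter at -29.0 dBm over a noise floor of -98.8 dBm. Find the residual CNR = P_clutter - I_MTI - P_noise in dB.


CNR = -29.0 - 48 - (-98.8) = 21.8 dB

21.8 dB


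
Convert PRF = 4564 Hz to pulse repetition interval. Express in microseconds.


PRI = 1/4564 = 0.000219106 s = 219.1 us

219.1 us


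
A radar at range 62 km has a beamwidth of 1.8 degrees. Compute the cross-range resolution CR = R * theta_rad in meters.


BW_rad = 0.031415927
CR = 62000 * 0.031415927 = 1947.8 m

1947.8 m


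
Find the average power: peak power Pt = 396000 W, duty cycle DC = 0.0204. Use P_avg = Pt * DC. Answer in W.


P_avg = 396000 * 0.0204 = 8078.4 W

8078.4 W


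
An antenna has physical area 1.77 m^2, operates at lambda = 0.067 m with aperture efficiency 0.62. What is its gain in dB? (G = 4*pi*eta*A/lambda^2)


G_linear = 4*pi*0.62*1.77/0.067^2 = 3072.03
G_dB = 10*log10(3072.03) = 34.9 dB

34.9 dB


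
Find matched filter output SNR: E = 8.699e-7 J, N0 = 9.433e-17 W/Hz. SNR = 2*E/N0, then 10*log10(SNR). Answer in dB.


SNR_lin = 2 * 8.699e-7 / 9.433e-17 = 1.844e10
SNR_dB = 10*log10(1.844e10) = 102.7 dB

102.7 dB


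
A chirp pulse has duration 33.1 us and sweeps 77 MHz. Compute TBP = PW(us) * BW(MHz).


TBP = 33.1 * 77 = 2548.7

2548.7


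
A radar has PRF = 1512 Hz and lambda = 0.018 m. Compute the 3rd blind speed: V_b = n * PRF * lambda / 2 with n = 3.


V_blind = 3 * 1512 * 0.018 / 2 = 40.8 m/s

40.8 m/s


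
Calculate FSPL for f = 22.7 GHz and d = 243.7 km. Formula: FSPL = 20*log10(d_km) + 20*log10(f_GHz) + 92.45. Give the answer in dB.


20*log10(243.7) = 47.74
20*log10(22.7) = 27.12
FSPL = 167.3 dB

167.3 dB


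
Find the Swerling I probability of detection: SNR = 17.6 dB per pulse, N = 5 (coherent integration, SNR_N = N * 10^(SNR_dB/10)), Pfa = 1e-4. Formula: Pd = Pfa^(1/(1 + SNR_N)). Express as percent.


SNR_lin = 10^(17.6/10) = 57.54399
SNR_N = 5 * 57.54399 = 287.71995
1/(1 + SNR_N) = 1/288.71995 = 0.0034636
Pd = (1e-4)^0.0034636 = 0.9686
Pd = 96.9%

96.9%


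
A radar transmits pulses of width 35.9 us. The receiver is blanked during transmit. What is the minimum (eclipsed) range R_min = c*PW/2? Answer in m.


R_min = 3e8 * 35.9e-6 / 2 = 5385.0 m

5385.0 m


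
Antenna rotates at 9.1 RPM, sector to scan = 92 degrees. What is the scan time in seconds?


t = 92 / (9.1 * 360) * 60 = 1.68 s

1.68 s


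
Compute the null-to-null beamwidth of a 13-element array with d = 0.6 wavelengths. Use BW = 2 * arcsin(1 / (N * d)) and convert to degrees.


1/(N*d) = 1/(13*0.6) = 0.128205
BW = 2*arcsin(0.128205) = 14.7 degrees

14.7 degrees


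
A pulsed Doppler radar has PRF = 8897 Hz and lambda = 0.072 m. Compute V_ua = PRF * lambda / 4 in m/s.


V_ua = 8897 * 0.072 / 4 = 160.1 m/s

160.1 m/s


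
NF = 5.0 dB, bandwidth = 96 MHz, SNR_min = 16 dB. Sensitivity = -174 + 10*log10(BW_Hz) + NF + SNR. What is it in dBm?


10*log10(96000000.0) = 79.82
S = -174 + 79.82 + 5.0 + 16 = -73.2 dBm

-73.2 dBm


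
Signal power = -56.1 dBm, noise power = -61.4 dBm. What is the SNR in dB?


SNR = -56.1 - (-61.4) = 5.3 dB

5.3 dB


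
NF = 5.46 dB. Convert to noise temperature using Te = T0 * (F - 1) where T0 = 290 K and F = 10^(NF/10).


NF_lin = 10^(5.46/10) = 3.515604
Te = 290 * (3.515604 - 1) = 729.5 K

729.5 K


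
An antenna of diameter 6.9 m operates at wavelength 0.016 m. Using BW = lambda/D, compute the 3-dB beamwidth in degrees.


BW_rad = 0.016 / 6.9 = 0.002319
BW_deg = 0.13 degrees

0.13 degrees


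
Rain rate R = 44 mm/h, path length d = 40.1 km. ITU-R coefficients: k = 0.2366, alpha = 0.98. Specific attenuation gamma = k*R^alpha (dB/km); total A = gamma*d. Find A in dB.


gamma = 0.2366 * 44^0.98 = 9.651579 dB/km
A = 9.651579 * 40.1 = 387.03 dB

387.03 dB


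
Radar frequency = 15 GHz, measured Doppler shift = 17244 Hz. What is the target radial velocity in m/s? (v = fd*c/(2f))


v = 17244 * 3e8 / (2 * 15000000000.0) = 172.4 m/s

172.4 m/s


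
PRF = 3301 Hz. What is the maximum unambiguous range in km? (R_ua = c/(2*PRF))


R_ua = 3e8 / (2 * 3301) = 45440.8 m = 45.4 km

45.4 km


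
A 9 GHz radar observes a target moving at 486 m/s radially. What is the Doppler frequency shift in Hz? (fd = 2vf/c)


fd = 2 * 486 * 9000000000.0 / 3e8 = 29160.0 Hz

29160.0 Hz


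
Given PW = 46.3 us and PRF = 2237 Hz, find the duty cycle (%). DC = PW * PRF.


DC = 46.3e-6 * 2237 * 100 = 10.36%

10.36%


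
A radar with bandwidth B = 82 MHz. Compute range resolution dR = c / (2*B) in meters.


dR = 3e8 / (2 * 82000000.0) = 1.83 m

1.83 m


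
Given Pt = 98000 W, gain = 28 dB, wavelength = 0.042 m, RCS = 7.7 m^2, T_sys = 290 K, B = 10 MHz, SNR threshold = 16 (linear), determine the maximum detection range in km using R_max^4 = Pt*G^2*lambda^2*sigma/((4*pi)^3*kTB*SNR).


G_lin = 10^(28/10) = 630.957344
R^4 = 98000 * 630.957344^2 * 0.042^2 * 7.7 / ((4*pi)^3 * 1.38e-23 * 290 * 10000000.0 * 16)
R^4 = 4.17051e17 m^4
R_max = (4.17051e17)^(1/4) = 25412.5 m = 25.4 km

25.4 km


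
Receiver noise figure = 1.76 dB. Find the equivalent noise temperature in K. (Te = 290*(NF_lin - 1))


NF_lin = 10^(1.76/10) = 1.499685
Te = 290 * (1.499685 - 1) = 144.9 K

144.9 K


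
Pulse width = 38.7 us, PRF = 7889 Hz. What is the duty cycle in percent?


DC = 38.7e-6 * 7889 * 100 = 30.53%

30.53%


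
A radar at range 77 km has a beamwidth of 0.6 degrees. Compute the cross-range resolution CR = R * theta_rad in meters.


BW_rad = 0.010471976
CR = 77000 * 0.010471976 = 806.3 m

806.3 m


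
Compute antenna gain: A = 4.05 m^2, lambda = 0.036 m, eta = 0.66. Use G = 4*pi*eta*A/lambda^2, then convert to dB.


G_linear = 4*pi*0.66*4.05/0.036^2 = 25918.14
G_dB = 10*log10(25918.14) = 44.1 dB

44.1 dB


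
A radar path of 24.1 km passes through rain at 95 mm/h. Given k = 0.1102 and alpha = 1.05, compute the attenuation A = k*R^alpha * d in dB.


gamma = 0.1102 * 95^1.05 = 13.145932 dB/km
A = 13.145932 * 24.1 = 316.82 dB

316.82 dB


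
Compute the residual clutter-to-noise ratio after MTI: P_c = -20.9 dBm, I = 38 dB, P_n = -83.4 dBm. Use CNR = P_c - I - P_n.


CNR = -20.9 - 38 - (-83.4) = 24.5 dB

24.5 dB


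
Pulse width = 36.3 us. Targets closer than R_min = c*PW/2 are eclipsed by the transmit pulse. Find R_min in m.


R_min = 3e8 * 36.3e-6 / 2 = 5445.0 m

5445.0 m


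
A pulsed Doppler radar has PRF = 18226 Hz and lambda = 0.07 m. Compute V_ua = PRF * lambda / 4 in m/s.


V_ua = 18226 * 0.07 / 4 = 319.0 m/s

319.0 m/s


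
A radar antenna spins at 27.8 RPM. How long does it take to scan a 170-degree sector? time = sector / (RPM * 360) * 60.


t = 170 / (27.8 * 360) * 60 = 1.02 s

1.02 s


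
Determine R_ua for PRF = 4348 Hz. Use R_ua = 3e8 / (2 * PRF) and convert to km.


R_ua = 3e8 / (2 * 4348) = 34498.6 m = 34.5 km

34.5 km


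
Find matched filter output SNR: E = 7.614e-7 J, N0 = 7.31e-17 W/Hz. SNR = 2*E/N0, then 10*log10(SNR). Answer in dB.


SNR_lin = 2 * 7.614e-7 / 7.31e-17 = 2.083e10
SNR_dB = 10*log10(2.083e10) = 103.2 dB

103.2 dB


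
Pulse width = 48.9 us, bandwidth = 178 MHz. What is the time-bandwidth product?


TBP = 48.9 * 178 = 8704.2

8704.2


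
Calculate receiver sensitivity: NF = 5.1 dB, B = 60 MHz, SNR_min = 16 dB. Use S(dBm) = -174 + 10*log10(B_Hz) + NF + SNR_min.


10*log10(60000000.0) = 77.78
S = -174 + 77.78 + 5.1 + 16 = -75.1 dBm

-75.1 dBm


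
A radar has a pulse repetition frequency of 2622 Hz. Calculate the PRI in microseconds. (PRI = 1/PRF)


PRI = 1/2622 = 0.0003813883 s = 381.4 us

381.4 us


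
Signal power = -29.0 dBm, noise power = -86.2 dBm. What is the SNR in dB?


SNR = -29.0 - (-86.2) = 57.2 dB

57.2 dB


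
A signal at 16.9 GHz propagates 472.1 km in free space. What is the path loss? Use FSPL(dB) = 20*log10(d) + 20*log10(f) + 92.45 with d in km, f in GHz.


20*log10(472.1) = 53.48
20*log10(16.9) = 24.56
FSPL = 170.5 dB

170.5 dB


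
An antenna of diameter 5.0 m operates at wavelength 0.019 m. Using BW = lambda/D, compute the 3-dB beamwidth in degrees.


BW_rad = 0.019 / 5.0 = 0.0038
BW_deg = 0.22 degrees

0.22 degrees


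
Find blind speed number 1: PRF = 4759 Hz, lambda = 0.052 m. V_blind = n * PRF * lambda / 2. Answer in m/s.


V_blind = 1 * 4759 * 0.052 / 2 = 123.7 m/s

123.7 m/s


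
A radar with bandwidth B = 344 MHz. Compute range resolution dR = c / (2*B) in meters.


dR = 3e8 / (2 * 344000000.0) = 0.44 m

0.44 m


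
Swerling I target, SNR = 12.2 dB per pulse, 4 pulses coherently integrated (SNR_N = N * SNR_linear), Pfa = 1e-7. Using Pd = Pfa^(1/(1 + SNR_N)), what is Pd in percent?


SNR_lin = 10^(12.2/10) = 16.59587
SNR_N = 4 * 16.59587 = 66.38348
1/(1 + SNR_N) = 1/67.38348 = 0.0148404
Pd = (1e-7)^0.0148404 = 0.78726
Pd = 78.7%

78.7%


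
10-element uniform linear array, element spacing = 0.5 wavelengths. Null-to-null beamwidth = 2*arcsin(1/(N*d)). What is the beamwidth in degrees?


1/(N*d) = 1/(10*0.5) = 0.2
BW = 2*arcsin(0.2) = 23.1 degrees

23.1 degrees


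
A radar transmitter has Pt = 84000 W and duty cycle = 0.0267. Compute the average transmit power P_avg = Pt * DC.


P_avg = 84000 * 0.0267 = 2242.8 W

2242.8 W


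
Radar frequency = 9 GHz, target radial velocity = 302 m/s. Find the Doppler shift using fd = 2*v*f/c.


fd = 2 * 302 * 9000000000.0 / 3e8 = 18120.0 Hz

18120.0 Hz


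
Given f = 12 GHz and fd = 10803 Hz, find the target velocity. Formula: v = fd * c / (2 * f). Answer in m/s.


v = 10803 * 3e8 / (2 * 12000000000.0) = 135.0 m/s

135.0 m/s


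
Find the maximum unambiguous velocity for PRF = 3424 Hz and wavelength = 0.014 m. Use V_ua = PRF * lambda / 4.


V_ua = 3424 * 0.014 / 4 = 12.0 m/s

12.0 m/s


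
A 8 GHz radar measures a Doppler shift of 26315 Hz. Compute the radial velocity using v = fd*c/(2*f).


v = 26315 * 3e8 / (2 * 8000000000.0) = 493.4 m/s

493.4 m/s


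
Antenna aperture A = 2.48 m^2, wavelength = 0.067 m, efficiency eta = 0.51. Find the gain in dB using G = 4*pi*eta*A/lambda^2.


G_linear = 4*pi*0.51*2.48/0.067^2 = 3540.64
G_dB = 10*log10(3540.64) = 35.5 dB

35.5 dB


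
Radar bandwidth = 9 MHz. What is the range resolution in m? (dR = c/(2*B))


dR = 3e8 / (2 * 9000000.0) = 16.67 m

16.67 m


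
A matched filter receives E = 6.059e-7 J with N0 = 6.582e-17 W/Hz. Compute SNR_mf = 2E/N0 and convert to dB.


SNR_lin = 2 * 6.059e-7 / 6.582e-17 = 1.841e10
SNR_dB = 10*log10(1.841e10) = 102.7 dB

102.7 dB


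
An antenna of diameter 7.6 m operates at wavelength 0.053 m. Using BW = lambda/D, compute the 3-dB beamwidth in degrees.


BW_rad = 0.053 / 7.6 = 0.006974
BW_deg = 0.4 degrees

0.4 degrees


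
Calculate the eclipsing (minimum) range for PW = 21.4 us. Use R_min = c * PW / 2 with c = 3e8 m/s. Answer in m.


R_min = 3e8 * 21.4e-6 / 2 = 3210.0 m

3210.0 m


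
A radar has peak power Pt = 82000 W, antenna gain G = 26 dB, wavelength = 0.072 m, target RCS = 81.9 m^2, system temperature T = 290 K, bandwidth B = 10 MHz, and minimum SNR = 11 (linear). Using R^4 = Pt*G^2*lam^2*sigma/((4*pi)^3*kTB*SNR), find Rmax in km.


G_lin = 10^(26/10) = 398.107171
R^4 = 82000 * 398.107171^2 * 0.072^2 * 81.9 / ((4*pi)^3 * 1.38e-23 * 290 * 10000000.0 * 11)
R^4 = 6.31631e18 m^4
R_max = (6.31631e18)^(1/4) = 50132.1 m = 50.1 km

50.1 km


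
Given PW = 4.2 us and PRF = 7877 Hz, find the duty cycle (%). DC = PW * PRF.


DC = 4.2e-6 * 7877 * 100 = 3.31%

3.31%


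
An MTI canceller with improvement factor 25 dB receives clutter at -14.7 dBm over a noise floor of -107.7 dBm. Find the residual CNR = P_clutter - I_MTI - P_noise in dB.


CNR = -14.7 - 25 - (-107.7) = 68.0 dB

68.0 dB


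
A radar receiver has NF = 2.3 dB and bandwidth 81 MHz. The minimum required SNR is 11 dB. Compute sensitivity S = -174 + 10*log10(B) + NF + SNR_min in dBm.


10*log10(81000000.0) = 79.08
S = -174 + 79.08 + 2.3 + 11 = -81.6 dBm

-81.6 dBm


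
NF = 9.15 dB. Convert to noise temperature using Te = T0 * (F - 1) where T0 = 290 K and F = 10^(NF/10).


NF_lin = 10^(9.15/10) = 8.222426
Te = 290 * (8.222426 - 1) = 2094.5 K

2094.5 K


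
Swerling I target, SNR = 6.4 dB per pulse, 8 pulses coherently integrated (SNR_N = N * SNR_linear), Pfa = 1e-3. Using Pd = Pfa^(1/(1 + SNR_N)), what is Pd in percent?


SNR_lin = 10^(6.4/10) = 4.36516
SNR_N = 8 * 4.36516 = 34.92128
1/(1 + SNR_N) = 1/35.92128 = 0.0278387
Pd = (1e-3)^0.0278387 = 0.82506
Pd = 82.5%

82.5%


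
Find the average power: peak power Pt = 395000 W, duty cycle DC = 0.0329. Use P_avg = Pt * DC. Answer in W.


P_avg = 395000 * 0.0329 = 12995.5 W

12995.5 W


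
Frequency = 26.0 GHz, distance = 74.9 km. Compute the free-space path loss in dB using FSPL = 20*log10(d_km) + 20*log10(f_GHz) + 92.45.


20*log10(74.9) = 37.49
20*log10(26.0) = 28.3
FSPL = 158.2 dB

158.2 dB


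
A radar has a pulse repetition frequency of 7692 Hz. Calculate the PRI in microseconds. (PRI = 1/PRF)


PRI = 1/7692 = 0.0001300052 s = 130.0 us

130.0 us


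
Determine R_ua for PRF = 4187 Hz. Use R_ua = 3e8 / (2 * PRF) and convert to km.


R_ua = 3e8 / (2 * 4187) = 35825.2 m = 35.8 km

35.8 km


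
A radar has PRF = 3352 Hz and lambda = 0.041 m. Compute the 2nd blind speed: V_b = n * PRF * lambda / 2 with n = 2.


V_blind = 2 * 3352 * 0.041 / 2 = 137.4 m/s

137.4 m/s


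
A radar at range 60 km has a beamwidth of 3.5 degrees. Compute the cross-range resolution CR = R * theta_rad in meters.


BW_rad = 0.061086524
CR = 60000 * 0.061086524 = 3665.2 m

3665.2 m


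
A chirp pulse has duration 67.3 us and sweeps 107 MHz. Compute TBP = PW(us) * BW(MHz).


TBP = 67.3 * 107 = 7201.1

7201.1


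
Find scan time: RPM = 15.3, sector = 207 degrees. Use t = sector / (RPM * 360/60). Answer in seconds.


t = 207 / (15.3 * 360) * 60 = 2.25 s

2.25 s


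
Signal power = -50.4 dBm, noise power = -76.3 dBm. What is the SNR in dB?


SNR = -50.4 - (-76.3) = 25.9 dB

25.9 dB


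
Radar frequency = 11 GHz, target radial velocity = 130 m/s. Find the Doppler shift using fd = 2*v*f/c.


fd = 2 * 130 * 11000000000.0 / 3e8 = 9533.3 Hz

9533.3 Hz


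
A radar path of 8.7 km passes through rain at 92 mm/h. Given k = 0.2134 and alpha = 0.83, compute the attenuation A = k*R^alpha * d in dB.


gamma = 0.2134 * 92^0.83 = 9.102031 dB/km
A = 9.102031 * 8.7 = 79.19 dB

79.19 dB


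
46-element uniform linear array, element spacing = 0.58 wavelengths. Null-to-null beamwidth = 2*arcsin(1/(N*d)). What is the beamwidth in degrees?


1/(N*d) = 1/(46*0.58) = 0.037481
BW = 2*arcsin(0.037481) = 4.3 degrees

4.3 degrees


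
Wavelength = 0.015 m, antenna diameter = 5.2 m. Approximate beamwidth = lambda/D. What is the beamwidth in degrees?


BW_rad = 0.015 / 5.2 = 0.002885
BW_deg = 0.17 degrees

0.17 degrees


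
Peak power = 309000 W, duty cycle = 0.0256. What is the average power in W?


P_avg = 309000 * 0.0256 = 7910.4 W

7910.4 W


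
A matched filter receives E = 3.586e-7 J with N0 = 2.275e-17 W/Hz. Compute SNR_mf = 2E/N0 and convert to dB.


SNR_lin = 2 * 3.586e-7 / 2.275e-17 = 3.153e10
SNR_dB = 10*log10(3.153e10) = 105.0 dB

105.0 dB


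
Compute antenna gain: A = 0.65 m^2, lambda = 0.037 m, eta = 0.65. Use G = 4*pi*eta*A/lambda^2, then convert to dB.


G_linear = 4*pi*0.65*0.65/0.037^2 = 3878.23
G_dB = 10*log10(3878.23) = 35.9 dB

35.9 dB


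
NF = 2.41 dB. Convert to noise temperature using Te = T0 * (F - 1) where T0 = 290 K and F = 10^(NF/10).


NF_lin = 10^(2.41/10) = 1.741807
Te = 290 * (1.741807 - 1) = 215.1 K

215.1 K


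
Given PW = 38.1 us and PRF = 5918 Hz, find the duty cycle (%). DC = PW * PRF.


DC = 38.1e-6 * 5918 * 100 = 22.55%

22.55%


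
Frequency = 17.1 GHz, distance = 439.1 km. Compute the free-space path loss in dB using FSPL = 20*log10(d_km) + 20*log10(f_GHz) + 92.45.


20*log10(439.1) = 52.85
20*log10(17.1) = 24.66
FSPL = 170.0 dB

170.0 dB


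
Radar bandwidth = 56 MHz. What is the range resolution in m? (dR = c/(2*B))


dR = 3e8 / (2 * 56000000.0) = 2.68 m

2.68 m


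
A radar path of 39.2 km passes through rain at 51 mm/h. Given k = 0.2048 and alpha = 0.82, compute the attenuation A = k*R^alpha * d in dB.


gamma = 0.2048 * 51^0.82 = 5.146802 dB/km
A = 5.146802 * 39.2 = 201.75 dB

201.75 dB


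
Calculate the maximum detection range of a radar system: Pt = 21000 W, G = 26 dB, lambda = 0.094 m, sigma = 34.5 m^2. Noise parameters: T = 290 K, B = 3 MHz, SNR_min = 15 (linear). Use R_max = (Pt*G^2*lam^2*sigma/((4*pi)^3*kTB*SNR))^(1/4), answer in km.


G_lin = 10^(26/10) = 398.107171
R^4 = 21000 * 398.107171^2 * 0.094^2 * 34.5 / ((4*pi)^3 * 1.38e-23 * 290 * 3000000.0 * 15)
R^4 = 2.83906e18 m^4
R_max = (2.83906e18)^(1/4) = 41048.2 m = 41.0 km

41.0 km


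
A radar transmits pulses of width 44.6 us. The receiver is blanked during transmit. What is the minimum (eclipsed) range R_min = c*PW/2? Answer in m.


R_min = 3e8 * 44.6e-6 / 2 = 6690.0 m

6690.0 m


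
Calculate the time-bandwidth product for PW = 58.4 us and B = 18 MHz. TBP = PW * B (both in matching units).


TBP = 58.4 * 18 = 1051.2

1051.2


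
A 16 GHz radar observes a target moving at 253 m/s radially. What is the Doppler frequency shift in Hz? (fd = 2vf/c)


fd = 2 * 253 * 16000000000.0 / 3e8 = 26986.7 Hz

26986.7 Hz


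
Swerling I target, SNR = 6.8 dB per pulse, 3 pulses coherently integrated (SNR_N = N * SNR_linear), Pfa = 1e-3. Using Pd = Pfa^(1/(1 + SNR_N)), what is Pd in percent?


SNR_lin = 10^(6.8/10) = 4.7863
SNR_N = 3 * 4.7863 = 14.3589
1/(1 + SNR_N) = 1/15.3589 = 0.0651088
Pd = (1e-3)^0.0651088 = 0.63778
Pd = 63.8%

63.8%


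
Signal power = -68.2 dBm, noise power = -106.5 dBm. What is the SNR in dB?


SNR = -68.2 - (-106.5) = 38.3 dB

38.3 dB


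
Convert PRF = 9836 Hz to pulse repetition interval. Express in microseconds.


PRI = 1/9836 = 0.0001016673 s = 101.7 us

101.7 us


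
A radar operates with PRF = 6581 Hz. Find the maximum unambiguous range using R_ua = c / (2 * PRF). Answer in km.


R_ua = 3e8 / (2 * 6581) = 22792.9 m = 22.8 km

22.8 km


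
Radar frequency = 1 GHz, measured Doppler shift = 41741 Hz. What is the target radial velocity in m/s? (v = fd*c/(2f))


v = 41741 * 3e8 / (2 * 1000000000.0) = 6261.2 m/s

6261.2 m/s


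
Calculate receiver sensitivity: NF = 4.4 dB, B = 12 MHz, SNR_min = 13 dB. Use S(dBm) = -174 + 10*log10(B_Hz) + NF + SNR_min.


10*log10(12000000.0) = 70.79
S = -174 + 70.79 + 4.4 + 13 = -85.8 dBm

-85.8 dBm


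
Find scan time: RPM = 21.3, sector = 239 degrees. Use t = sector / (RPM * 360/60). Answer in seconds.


t = 239 / (21.3 * 360) * 60 = 1.87 s

1.87 s


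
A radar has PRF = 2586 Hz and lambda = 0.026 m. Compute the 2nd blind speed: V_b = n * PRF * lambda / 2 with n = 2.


V_blind = 2 * 2586 * 0.026 / 2 = 67.2 m/s

67.2 m/s


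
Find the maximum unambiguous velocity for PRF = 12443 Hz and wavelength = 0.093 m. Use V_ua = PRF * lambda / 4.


V_ua = 12443 * 0.093 / 4 = 289.3 m/s

289.3 m/s


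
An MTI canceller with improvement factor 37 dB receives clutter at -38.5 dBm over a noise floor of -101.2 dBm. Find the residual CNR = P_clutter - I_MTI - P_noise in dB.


CNR = -38.5 - 37 - (-101.2) = 25.7 dB

25.7 dB


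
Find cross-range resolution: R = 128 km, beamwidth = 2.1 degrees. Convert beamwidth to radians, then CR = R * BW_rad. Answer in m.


BW_rad = 0.036651914
CR = 128000 * 0.036651914 = 4691.4 m

4691.4 m


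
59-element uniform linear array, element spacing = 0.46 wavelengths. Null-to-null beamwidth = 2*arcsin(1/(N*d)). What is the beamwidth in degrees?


1/(N*d) = 1/(59*0.46) = 0.036846
BW = 2*arcsin(0.036846) = 4.2 degrees

4.2 degrees


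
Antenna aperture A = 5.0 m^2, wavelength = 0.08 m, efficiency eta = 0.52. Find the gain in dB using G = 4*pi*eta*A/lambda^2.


G_linear = 4*pi*0.52*5.0/0.08^2 = 5105.09
G_dB = 10*log10(5105.09) = 37.1 dB

37.1 dB


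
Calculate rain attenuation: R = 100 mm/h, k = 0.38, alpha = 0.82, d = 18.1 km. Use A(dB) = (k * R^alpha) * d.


gamma = 0.38 * 100^0.82 = 16.587602 dB/km
A = 16.587602 * 18.1 = 300.24 dB

300.24 dB


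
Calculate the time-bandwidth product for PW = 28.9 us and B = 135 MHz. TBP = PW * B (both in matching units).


TBP = 28.9 * 135 = 3901.5

3901.5


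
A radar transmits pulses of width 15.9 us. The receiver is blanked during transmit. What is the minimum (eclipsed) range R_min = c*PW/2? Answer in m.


R_min = 3e8 * 15.9e-6 / 2 = 2385.0 m

2385.0 m


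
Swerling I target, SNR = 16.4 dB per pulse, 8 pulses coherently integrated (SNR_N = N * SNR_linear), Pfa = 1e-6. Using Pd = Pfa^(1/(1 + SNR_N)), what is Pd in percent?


SNR_lin = 10^(16.4/10) = 43.65158
SNR_N = 8 * 43.65158 = 349.21264
1/(1 + SNR_N) = 1/350.21264 = 0.0028554
Pd = (1e-6)^0.0028554 = 0.96132
Pd = 96.1%

96.1%


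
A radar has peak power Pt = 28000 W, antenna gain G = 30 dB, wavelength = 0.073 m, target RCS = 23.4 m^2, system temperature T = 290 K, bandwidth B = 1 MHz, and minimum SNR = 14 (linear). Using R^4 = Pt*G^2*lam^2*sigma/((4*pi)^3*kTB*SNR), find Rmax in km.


G_lin = 10^(30/10) = 1000.0
R^4 = 28000 * 1000.0^2 * 0.073^2 * 23.4 / ((4*pi)^3 * 1.38e-23 * 290 * 1000000.0 * 14)
R^4 = 3.1404e19 m^4
R_max = (3.1404e19)^(1/4) = 74859.4 m = 74.9 km

74.9 km


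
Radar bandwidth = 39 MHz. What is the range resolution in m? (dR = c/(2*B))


dR = 3e8 / (2 * 39000000.0) = 3.85 m

3.85 m


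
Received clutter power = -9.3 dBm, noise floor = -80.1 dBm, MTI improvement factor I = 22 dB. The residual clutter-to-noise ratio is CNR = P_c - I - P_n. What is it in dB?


CNR = -9.3 - 22 - (-80.1) = 48.8 dB

48.8 dB


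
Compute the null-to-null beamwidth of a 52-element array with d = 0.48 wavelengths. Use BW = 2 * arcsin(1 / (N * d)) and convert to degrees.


1/(N*d) = 1/(52*0.48) = 0.040064
BW = 2*arcsin(0.040064) = 4.6 degrees

4.6 degrees


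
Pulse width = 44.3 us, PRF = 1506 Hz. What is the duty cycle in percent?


DC = 44.3e-6 * 1506 * 100 = 6.67%

6.67%


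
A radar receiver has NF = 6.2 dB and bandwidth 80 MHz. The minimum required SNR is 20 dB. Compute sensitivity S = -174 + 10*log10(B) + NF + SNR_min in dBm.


10*log10(80000000.0) = 79.03
S = -174 + 79.03 + 6.2 + 20 = -68.8 dBm

-68.8 dBm


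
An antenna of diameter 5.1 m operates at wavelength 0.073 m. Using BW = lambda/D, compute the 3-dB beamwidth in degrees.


BW_rad = 0.073 / 5.1 = 0.014314
BW_deg = 0.82 degrees

0.82 degrees


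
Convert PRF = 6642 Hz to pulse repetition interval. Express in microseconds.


PRI = 1/6642 = 0.0001505571 s = 150.6 us

150.6 us


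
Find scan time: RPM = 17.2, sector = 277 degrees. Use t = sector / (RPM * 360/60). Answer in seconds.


t = 277 / (17.2 * 360) * 60 = 2.68 s

2.68 s


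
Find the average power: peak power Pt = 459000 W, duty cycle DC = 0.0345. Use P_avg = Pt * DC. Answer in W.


P_avg = 459000 * 0.0345 = 15835.5 W

15835.5 W


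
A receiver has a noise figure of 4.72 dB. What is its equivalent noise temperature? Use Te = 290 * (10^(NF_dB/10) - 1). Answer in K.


NF_lin = 10^(4.72/10) = 2.964831
Te = 290 * (2.964831 - 1) = 569.8 K

569.8 K


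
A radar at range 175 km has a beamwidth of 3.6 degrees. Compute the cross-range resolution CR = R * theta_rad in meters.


BW_rad = 0.062831853
CR = 175000 * 0.062831853 = 10995.6 m

10995.6 m


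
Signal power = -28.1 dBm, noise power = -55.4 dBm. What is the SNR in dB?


SNR = -28.1 - (-55.4) = 27.3 dB

27.3 dB


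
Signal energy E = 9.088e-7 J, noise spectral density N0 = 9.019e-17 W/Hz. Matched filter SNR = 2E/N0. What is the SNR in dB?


SNR_lin = 2 * 9.088e-7 / 9.019e-17 = 2.015e10
SNR_dB = 10*log10(2.015e10) = 103.0 dB

103.0 dB


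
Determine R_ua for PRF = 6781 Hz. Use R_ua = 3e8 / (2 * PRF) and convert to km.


R_ua = 3e8 / (2 * 6781) = 22120.6 m = 22.1 km

22.1 km


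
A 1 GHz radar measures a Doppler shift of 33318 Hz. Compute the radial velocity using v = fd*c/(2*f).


v = 33318 * 3e8 / (2 * 1000000000.0) = 4997.7 m/s

4997.7 m/s


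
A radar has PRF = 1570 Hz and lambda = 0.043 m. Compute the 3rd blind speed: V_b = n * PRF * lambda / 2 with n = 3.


V_blind = 3 * 1570 * 0.043 / 2 = 101.3 m/s

101.3 m/s


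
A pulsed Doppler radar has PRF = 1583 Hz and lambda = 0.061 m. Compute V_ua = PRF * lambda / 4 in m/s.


V_ua = 1583 * 0.061 / 4 = 24.1 m/s

24.1 m/s


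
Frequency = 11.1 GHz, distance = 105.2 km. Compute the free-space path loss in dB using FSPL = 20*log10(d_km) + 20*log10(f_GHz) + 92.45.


20*log10(105.2) = 40.44
20*log10(11.1) = 20.91
FSPL = 153.8 dB

153.8 dB


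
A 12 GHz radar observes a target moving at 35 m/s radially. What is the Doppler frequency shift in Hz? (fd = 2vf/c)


fd = 2 * 35 * 12000000000.0 / 3e8 = 2800.0 Hz

2800.0 Hz


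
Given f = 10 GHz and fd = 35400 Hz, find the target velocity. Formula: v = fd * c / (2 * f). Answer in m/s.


v = 35400 * 3e8 / (2 * 10000000000.0) = 531.0 m/s

531.0 m/s


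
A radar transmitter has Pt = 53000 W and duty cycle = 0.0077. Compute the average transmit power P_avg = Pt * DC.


P_avg = 53000 * 0.0077 = 408.1 W

408.1 W


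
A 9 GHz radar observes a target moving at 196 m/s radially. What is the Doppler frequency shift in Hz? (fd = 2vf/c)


fd = 2 * 196 * 9000000000.0 / 3e8 = 11760.0 Hz

11760.0 Hz


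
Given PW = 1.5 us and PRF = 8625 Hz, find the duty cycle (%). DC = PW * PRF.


DC = 1.5e-6 * 8625 * 100 = 1.29%

1.29%


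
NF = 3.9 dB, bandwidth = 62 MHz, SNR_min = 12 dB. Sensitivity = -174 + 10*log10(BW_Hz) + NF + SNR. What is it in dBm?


10*log10(62000000.0) = 77.92
S = -174 + 77.92 + 3.9 + 12 = -80.2 dBm

-80.2 dBm


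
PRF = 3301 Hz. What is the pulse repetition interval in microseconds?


PRI = 1/3301 = 0.0003029385 s = 302.9 us

302.9 us


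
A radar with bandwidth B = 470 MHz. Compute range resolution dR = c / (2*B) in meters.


dR = 3e8 / (2 * 470000000.0) = 0.32 m

0.32 m


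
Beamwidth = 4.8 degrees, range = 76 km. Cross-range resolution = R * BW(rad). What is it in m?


BW_rad = 0.083775804
CR = 76000 * 0.083775804 = 6367.0 m

6367.0 m


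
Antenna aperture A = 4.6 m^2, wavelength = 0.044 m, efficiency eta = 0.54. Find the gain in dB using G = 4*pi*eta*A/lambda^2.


G_linear = 4*pi*0.54*4.6/0.044^2 = 16123.38
G_dB = 10*log10(16123.38) = 42.1 dB

42.1 dB


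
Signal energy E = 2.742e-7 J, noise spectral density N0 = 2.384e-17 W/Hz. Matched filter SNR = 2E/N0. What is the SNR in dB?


SNR_lin = 2 * 2.742e-7 / 2.384e-17 = 2.3e10
SNR_dB = 10*log10(2.3e10) = 103.6 dB

103.6 dB


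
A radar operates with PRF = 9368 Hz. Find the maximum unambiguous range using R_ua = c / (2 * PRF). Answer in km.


R_ua = 3e8 / (2 * 9368) = 16012.0 m = 16.0 km

16.0 km


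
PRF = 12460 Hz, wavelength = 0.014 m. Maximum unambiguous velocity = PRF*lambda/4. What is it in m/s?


V_ua = 12460 * 0.014 / 4 = 43.6 m/s

43.6 m/s


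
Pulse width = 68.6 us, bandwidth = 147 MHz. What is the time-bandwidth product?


TBP = 68.6 * 147 = 10084.2

10084.2


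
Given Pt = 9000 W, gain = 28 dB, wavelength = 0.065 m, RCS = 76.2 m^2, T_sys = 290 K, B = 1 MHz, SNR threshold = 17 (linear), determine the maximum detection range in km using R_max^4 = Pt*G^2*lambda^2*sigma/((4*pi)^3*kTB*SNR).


G_lin = 10^(28/10) = 630.957344
R^4 = 9000 * 630.957344^2 * 0.065^2 * 76.2 / ((4*pi)^3 * 1.38e-23 * 290 * 1000000.0 * 17)
R^4 = 8.54414e18 m^4
R_max = (8.54414e18)^(1/4) = 54065.1 m = 54.1 km

54.1 km


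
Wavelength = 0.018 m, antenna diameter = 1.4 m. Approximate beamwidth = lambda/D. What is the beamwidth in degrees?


BW_rad = 0.018 / 1.4 = 0.012857
BW_deg = 0.74 degrees

0.74 degrees


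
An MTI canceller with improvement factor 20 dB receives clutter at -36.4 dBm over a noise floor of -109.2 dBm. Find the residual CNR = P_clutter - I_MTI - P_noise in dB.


CNR = -36.4 - 20 - (-109.2) = 52.8 dB

52.8 dB


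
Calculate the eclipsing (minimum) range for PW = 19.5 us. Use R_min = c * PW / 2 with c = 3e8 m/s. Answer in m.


R_min = 3e8 * 19.5e-6 / 2 = 2925.0 m

2925.0 m


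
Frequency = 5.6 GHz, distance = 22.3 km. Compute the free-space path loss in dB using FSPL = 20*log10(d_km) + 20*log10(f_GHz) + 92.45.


20*log10(22.3) = 26.97
20*log10(5.6) = 14.96
FSPL = 134.4 dB

134.4 dB


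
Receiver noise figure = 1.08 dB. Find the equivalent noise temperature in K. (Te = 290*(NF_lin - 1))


NF_lin = 10^(1.08/10) = 1.282331
Te = 290 * (1.282331 - 1) = 81.9 K

81.9 K


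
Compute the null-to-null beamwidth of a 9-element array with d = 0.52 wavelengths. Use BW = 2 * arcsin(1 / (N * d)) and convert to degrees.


1/(N*d) = 1/(9*0.52) = 0.213675
BW = 2*arcsin(0.213675) = 24.7 degrees

24.7 degrees


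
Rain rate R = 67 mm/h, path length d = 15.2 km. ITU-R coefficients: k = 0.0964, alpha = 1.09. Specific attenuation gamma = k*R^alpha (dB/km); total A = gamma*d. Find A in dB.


gamma = 0.0964 * 67^1.09 = 9.429715 dB/km
A = 9.429715 * 15.2 = 143.33 dB

143.33 dB


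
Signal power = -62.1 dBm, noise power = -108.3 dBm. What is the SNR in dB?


SNR = -62.1 - (-108.3) = 46.2 dB

46.2 dB


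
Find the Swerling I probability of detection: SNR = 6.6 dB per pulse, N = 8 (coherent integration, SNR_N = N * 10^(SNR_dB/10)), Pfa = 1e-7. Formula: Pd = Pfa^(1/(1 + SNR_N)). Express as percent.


SNR_lin = 10^(6.6/10) = 4.57088
SNR_N = 8 * 4.57088 = 36.56704
1/(1 + SNR_N) = 1/37.56704 = 0.0266191
Pd = (1e-7)^0.0266191 = 0.65113
Pd = 65.1%

65.1%


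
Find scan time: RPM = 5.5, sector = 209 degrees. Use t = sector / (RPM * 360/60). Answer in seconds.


t = 209 / (5.5 * 360) * 60 = 6.33 s

6.33 s


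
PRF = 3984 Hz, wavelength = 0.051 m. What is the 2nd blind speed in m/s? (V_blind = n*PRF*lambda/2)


V_blind = 2 * 3984 * 0.051 / 2 = 203.2 m/s

203.2 m/s


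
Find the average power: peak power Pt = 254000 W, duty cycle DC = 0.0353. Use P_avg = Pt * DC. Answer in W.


P_avg = 254000 * 0.0353 = 8966.2 W

8966.2 W


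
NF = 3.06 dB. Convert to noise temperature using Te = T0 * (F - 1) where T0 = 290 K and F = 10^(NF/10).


NF_lin = 10^(3.06/10) = 2.023019
Te = 290 * (2.023019 - 1) = 296.7 K

296.7 K


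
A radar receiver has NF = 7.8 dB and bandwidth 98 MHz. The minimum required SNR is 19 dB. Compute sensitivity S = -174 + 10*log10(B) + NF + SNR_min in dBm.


10*log10(98000000.0) = 79.91
S = -174 + 79.91 + 7.8 + 19 = -67.3 dBm

-67.3 dBm


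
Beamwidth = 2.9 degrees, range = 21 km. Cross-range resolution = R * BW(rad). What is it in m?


BW_rad = 0.050614548
CR = 21000 * 0.050614548 = 1062.9 m

1062.9 m


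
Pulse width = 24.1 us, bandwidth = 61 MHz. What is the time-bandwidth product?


TBP = 24.1 * 61 = 1470.1

1470.1


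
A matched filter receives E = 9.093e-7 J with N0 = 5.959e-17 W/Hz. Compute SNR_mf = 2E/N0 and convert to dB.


SNR_lin = 2 * 9.093e-7 / 5.959e-17 = 3.052e10
SNR_dB = 10*log10(3.052e10) = 104.8 dB

104.8 dB


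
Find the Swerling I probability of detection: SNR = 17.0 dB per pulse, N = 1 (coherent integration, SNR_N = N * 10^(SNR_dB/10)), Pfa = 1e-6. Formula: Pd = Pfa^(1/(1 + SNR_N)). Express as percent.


SNR_lin = 10^(17.0/10) = 50.11872
SNR_N = 1 * 50.11872 = 50.11872
1/(1 + SNR_N) = 1/51.11872 = 0.0195623
Pd = (1e-6)^0.0195623 = 0.76318
Pd = 76.3%

76.3%


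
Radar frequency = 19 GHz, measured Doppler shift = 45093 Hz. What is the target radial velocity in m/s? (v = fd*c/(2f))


v = 45093 * 3e8 / (2 * 19000000000.0) = 356.0 m/s

356.0 m/s


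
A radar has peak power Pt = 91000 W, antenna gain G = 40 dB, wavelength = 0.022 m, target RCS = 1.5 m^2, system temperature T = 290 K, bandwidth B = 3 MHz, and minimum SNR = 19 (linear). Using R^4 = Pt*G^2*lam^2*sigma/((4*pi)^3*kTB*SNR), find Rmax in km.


G_lin = 10^(40/10) = 10000.0
R^4 = 91000 * 10000.0^2 * 0.022^2 * 1.5 / ((4*pi)^3 * 1.38e-23 * 290 * 3000000.0 * 19)
R^4 = 1.45947e19 m^4
R_max = (1.45947e19)^(1/4) = 61808.6 m = 61.8 km

61.8 km


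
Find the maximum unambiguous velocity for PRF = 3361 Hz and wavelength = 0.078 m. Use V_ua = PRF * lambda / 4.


V_ua = 3361 * 0.078 / 4 = 65.5 m/s

65.5 m/s


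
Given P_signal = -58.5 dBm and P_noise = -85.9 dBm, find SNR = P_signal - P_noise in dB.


SNR = -58.5 - (-85.9) = 27.4 dB

27.4 dB


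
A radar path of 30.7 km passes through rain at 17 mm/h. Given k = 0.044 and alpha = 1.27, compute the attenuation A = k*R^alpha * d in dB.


gamma = 0.044 * 17^1.27 = 1.607396 dB/km
A = 1.607396 * 30.7 = 49.35 dB

49.35 dB


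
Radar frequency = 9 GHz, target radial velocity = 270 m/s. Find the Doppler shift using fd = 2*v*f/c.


fd = 2 * 270 * 9000000000.0 / 3e8 = 16200.0 Hz

16200.0 Hz


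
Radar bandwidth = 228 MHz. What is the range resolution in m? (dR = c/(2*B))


dR = 3e8 / (2 * 228000000.0) = 0.66 m

0.66 m


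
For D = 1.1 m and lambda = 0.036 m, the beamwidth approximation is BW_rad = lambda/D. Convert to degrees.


BW_rad = 0.036 / 1.1 = 0.032727
BW_deg = 1.88 degrees

1.88 degrees


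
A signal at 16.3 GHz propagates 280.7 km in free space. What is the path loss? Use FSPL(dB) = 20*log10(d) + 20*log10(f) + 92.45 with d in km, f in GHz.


20*log10(280.7) = 48.96
20*log10(16.3) = 24.24
FSPL = 165.7 dB

165.7 dB


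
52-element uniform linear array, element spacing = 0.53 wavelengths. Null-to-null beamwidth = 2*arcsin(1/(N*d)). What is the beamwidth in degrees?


1/(N*d) = 1/(52*0.53) = 0.036284
BW = 2*arcsin(0.036284) = 4.2 degrees

4.2 degrees


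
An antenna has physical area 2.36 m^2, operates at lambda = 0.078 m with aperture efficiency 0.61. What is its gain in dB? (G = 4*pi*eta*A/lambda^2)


G_linear = 4*pi*0.61*2.36/0.078^2 = 2973.46
G_dB = 10*log10(2973.46) = 34.7 dB

34.7 dB


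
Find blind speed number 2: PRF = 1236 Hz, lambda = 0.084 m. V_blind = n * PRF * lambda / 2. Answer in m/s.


V_blind = 2 * 1236 * 0.084 / 2 = 103.8 m/s

103.8 m/s


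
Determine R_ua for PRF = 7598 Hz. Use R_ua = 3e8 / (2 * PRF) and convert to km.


R_ua = 3e8 / (2 * 7598) = 19742.0 m = 19.7 km

19.7 km


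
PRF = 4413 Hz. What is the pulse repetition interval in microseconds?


PRI = 1/4413 = 0.0002266032 s = 226.6 us

226.6 us


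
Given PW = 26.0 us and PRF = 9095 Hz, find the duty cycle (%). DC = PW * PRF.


DC = 26.0e-6 * 9095 * 100 = 23.65%

23.65%


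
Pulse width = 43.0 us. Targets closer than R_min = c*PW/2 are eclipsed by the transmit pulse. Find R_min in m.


R_min = 3e8 * 43.0e-6 / 2 = 6450.0 m

6450.0 m


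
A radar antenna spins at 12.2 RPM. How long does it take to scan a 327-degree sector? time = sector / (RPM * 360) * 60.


t = 327 / (12.2 * 360) * 60 = 4.47 s

4.47 s


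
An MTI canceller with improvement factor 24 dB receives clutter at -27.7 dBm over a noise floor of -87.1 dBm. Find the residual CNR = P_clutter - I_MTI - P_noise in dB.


CNR = -27.7 - 24 - (-87.1) = 35.4 dB

35.4 dB


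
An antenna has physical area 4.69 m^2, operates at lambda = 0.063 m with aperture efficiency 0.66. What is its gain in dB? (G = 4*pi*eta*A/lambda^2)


G_linear = 4*pi*0.66*4.69/0.063^2 = 9800.44
G_dB = 10*log10(9800.44) = 39.9 dB

39.9 dB


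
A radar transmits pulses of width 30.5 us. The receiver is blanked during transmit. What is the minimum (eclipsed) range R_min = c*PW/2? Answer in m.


R_min = 3e8 * 30.5e-6 / 2 = 4575.0 m

4575.0 m


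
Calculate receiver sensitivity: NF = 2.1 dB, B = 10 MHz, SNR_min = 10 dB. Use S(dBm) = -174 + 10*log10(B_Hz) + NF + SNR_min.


10*log10(10000000.0) = 70.0
S = -174 + 70.0 + 2.1 + 10 = -91.9 dBm

-91.9 dBm


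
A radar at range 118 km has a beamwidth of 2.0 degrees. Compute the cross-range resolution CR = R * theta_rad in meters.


BW_rad = 0.034906585
CR = 118000 * 0.034906585 = 4119.0 m

4119.0 m


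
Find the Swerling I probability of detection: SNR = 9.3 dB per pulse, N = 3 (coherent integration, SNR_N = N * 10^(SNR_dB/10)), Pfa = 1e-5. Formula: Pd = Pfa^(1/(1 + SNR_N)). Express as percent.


SNR_lin = 10^(9.3/10) = 8.51138
SNR_N = 3 * 8.51138 = 25.53414
1/(1 + SNR_N) = 1/26.53414 = 0.0376873
Pd = (1e-5)^0.0376873 = 0.64798
Pd = 64.8%

64.8%


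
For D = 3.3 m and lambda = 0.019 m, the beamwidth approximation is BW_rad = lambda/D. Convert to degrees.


BW_rad = 0.019 / 3.3 = 0.005758
BW_deg = 0.33 degrees

0.33 degrees


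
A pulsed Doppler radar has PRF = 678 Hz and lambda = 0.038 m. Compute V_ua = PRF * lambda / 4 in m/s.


V_ua = 678 * 0.038 / 4 = 6.4 m/s

6.4 m/s


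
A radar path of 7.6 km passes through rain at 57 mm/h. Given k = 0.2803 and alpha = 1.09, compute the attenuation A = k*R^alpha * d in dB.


gamma = 0.2803 * 57^1.09 = 22.98935 dB/km
A = 22.98935 * 7.6 = 174.72 dB

174.72 dB


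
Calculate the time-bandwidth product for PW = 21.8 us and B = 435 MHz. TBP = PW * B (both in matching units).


TBP = 21.8 * 435 = 9483.0

9483.0


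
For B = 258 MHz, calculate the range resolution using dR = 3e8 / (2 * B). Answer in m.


dR = 3e8 / (2 * 258000000.0) = 0.58 m

0.58 m


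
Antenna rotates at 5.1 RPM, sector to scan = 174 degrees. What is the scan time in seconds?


t = 174 / (5.1 * 360) * 60 = 5.69 s

5.69 s


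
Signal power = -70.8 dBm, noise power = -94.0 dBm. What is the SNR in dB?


SNR = -70.8 - (-94.0) = 23.2 dB

23.2 dB
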